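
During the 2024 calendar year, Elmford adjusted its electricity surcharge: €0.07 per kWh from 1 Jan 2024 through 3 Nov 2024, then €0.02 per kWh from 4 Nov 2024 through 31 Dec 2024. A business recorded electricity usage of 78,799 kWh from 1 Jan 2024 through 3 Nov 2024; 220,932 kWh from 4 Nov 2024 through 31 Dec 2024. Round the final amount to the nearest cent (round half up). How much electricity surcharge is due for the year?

1 Jan – 3 Nov 2024: 78,799 kWh at €0.07/kWh → €5,515.93
4 Nov – 31 Dec 2024: 220,932 kWh at €0.02/kWh → €4,418.64

€9,934.57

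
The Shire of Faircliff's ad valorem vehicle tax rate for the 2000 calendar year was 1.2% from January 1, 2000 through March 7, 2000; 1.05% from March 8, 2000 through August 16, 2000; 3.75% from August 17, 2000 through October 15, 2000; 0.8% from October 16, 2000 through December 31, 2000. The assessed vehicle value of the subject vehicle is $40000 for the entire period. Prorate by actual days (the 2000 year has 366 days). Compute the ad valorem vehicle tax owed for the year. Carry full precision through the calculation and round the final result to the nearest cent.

$586.99

January 1 – March 7, 2000: 67 days at 1.2% → $40000 × 1.2% × 67/366 = $87.8689
March 8 – August 16, 2000: 162 days at 1.05% → $40000 × 1.05% × 162/366 = $185.9016
August 17 – October 15, 2000: 60 days at 3.75% → $40000 × 3.75% × 60/366 = $245.9016
October 16 – December 31, 2000: 77 days at 0.8% → $40000 × 0.8% × 77/366 = $67.3224
Total = $586.9945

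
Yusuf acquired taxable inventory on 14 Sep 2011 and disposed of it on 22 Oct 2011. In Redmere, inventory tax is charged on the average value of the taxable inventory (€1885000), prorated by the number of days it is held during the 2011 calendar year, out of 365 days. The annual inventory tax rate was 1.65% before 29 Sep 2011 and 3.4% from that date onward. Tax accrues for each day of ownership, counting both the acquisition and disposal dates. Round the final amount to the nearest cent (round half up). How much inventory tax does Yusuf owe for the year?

14 Sep – 28 Sep 2011: 15 days at 1.65% → €1885000 × 1.65% × 15/365 = €1278.1849
29 Sep – 22 Oct 2011: 24 days at 3.4% → €1885000 × 3.4% × 24/365 = €4214.1370
Total = €5492.3219

€5492.32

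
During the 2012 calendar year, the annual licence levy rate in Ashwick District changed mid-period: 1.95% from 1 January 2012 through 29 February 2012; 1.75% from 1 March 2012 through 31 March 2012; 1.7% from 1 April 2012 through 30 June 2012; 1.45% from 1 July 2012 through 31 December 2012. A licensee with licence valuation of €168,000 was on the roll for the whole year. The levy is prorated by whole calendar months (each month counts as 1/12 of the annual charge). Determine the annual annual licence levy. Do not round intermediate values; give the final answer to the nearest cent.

1 January – 29 February 2012: 2 months at 1.95% → €168,000 × 1.95% × 2/12 = €546.0000
1 March – 31 March 2012: 1 month at 1.75% → €168,000 × 1.75% × 1/12 = €245.0000
1 April – 30 June 2012: 3 months at 1.7% → €168,000 × 1.7% × 3/12 = €714.0000
1 July – 31 December 2012: 6 months at 1.45% → €168,000 × 1.45% × 6/12 = €1,218.0000
Total = €2,723.0000

€2,723.00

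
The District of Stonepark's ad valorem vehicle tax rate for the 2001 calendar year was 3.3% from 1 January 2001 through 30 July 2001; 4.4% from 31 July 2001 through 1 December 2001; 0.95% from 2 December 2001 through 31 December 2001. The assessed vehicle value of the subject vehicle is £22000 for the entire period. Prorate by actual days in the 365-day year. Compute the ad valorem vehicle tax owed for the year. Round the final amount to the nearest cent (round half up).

1 January – 30 July 2001: 211 days at 3.3% → £22000 × 3.3% × 211/365 = £419.6877
31 July – 1 December 2001: 124 days at 4.4% → £22000 × 4.4% × 124/365 = £328.8548
2 December – 31 December 2001: 30 days at 0.95% → £22000 × 0.95% × 30/365 = £17.1781
Total = £765.7205

£765.72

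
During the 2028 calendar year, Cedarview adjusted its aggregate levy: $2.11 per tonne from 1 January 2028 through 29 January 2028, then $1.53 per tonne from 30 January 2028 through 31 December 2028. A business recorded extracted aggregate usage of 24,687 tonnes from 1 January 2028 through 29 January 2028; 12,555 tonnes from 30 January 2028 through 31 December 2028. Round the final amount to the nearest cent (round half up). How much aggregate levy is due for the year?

$71,298.72

1 January – 29 January 2028: 24,687 tonnes at $2.11/tonne → $52,089.57
30 January – 31 December 2028: 12,555 tonnes at $1.53/tonne → $19,209.15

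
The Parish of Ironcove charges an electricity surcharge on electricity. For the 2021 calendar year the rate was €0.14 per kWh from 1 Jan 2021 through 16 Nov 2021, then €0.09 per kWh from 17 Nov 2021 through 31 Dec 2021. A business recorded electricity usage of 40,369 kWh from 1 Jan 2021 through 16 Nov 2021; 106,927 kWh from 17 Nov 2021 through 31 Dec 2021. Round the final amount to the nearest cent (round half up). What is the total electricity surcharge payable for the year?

€15,275.09

1 Jan – 16 Nov 2021: 40,369 kWh at €0.14/kWh → €5,651.66
17 Nov – 31 Dec 2021: 106,927 kWh at €0.09/kWh → €9,623.43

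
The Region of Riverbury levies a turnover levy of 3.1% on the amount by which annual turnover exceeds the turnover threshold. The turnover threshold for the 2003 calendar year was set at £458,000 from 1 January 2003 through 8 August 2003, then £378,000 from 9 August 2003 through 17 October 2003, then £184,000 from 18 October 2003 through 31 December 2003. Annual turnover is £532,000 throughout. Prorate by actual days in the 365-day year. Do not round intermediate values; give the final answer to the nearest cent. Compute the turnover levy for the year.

£4,514.96

1 January – 8 August 2003: 220 days, exemption £458,000 → (£532,000 − £458,000) × 3.1% × 220/365 = £1,382.6849
9 August – 17 October 2003: 70 days, exemption £378,000 → (£532,000 − £378,000) × 3.1% × 70/365 = £915.5616
18 October – 31 December 2003: 75 days, exemption £184,000 → (£532,000 − £184,000) × 3.1% × 75/365 = £2,216.7123
Total = £4,514.9589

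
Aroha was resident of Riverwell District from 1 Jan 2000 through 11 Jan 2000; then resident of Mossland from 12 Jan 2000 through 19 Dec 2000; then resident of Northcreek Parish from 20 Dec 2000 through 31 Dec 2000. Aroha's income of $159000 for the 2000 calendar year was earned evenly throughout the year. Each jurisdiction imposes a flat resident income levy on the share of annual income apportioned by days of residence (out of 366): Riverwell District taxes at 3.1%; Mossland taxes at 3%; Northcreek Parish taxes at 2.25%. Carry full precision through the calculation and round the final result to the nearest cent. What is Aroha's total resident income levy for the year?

Riverwell District, 1 Jan – 11 Jan 2000: 11 days → $159000 × 3.1% × 11/366 = $148.1393
Mossland, 12 Jan – 19 Dec 2000: 343 days → $159000 × 3% × 343/366 = $4470.2459
Northcreek Parish, 20 Dec – 31 Dec 2000: 12 days → $159000 × 2.25% × 12/366 = $117.2951
Total = $4735.6803

$4735.68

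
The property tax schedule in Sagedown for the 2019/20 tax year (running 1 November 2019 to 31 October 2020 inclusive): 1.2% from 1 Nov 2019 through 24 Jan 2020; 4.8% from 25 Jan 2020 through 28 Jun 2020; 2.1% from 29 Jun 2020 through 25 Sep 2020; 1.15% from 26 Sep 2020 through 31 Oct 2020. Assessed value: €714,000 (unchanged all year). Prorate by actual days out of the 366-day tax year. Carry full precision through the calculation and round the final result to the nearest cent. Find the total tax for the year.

1 Nov 2019 – 24 Jan 2020: 85 days at 1.2% → €714,000 × 1.2% × 85/366 = €1,989.8361
25 Jan – 28 Jun 2020: 156 days at 4.8% → €714,000 × 4.8% × 156/366 = €14,607.7377
29 Jun – 25 Sep 2020: 89 days at 2.1% → €714,000 × 2.1% × 89/366 = €3,646.0820
26 Sep – 31 Oct 2020: 36 days at 1.15% → €714,000 × 1.15% × 36/366 = €807.6393
Total = €21,051.2951

€21,051.30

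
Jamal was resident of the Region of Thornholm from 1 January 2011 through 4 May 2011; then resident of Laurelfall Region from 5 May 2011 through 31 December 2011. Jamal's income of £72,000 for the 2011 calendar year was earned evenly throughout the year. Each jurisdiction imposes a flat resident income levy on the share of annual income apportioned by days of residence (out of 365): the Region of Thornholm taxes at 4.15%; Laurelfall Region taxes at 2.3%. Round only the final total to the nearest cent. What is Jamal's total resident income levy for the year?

£2,108.52

The Region of Thornholm, 1 January – 4 May 2011: 124 days → £72,000 × 4.15% × 124/365 = £1,015.1014
Laurelfall Region, 5 May – 31 December 2011: 241 days → £72,000 × 2.3% × 241/365 = £1,093.4137
Total = £2,108.5151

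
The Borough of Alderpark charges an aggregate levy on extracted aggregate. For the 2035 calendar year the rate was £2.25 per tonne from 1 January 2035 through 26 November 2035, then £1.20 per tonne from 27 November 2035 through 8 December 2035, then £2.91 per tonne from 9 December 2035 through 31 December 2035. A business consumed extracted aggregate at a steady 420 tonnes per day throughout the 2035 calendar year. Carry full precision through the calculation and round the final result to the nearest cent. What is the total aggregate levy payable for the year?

£346008.60

1 January – 26 November 2035: 330 days × 420 tonnes/day = 138,600 tonnes at £2.25/tonne → £311850.00
27 November – 8 December 2035: 12 days × 420 tonnes/day = 5,040 tonnes at £1.20/tonne → £6048.00
9 December – 31 December 2035: 23 days × 420 tonnes/day = 9,660 tonnes at £2.91/tonne → £28110.60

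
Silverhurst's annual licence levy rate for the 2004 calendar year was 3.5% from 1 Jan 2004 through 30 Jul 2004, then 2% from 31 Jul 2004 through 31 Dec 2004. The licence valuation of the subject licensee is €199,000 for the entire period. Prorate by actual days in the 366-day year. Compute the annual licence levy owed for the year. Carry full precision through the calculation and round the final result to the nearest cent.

€5,709.02

1 Jan – 30 Jul 2004: 212 days at 3.5% → €199,000 × 3.5% × 212/366 = €4,034.3716
31 Jul – 31 Dec 2004: 154 days at 2% → €199,000 × 2% × 154/366 = €1,674.6448
Total = €5,709.0164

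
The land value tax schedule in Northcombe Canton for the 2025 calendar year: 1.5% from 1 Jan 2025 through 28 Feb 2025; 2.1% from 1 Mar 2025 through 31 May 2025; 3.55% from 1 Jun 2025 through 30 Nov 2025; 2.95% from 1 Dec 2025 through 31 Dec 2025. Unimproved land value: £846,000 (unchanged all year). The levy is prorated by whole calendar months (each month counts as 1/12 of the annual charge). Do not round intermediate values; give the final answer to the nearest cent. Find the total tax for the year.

1 Jan – 28 Feb 2025: 2 months at 1.5% → £846,000 × 1.5% × 2/12 = £2,115.0000
1 Mar – 31 May 2025: 3 months at 2.1% → £846,000 × 2.1% × 3/12 = £4,441.5000
1 Jun – 30 Nov 2025: 6 months at 3.55% → £846,000 × 3.55% × 6/12 = £15,016.5000
1 Dec – 31 Dec 2025: 1 month at 2.95% → £846,000 × 2.95% × 1/12 = £2,079.7500
Total = £23,652.7500

£23,652.75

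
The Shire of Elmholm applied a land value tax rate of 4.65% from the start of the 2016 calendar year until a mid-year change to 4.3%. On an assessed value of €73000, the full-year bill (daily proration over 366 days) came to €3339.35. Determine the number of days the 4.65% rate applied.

287 days

Let d = days at the first rate; then 366 − d days at the second rate.
€73000 × [4.65%·d + 4.3%·(366−d)] / 366 = €3339.35
Solving gives d = 287, so the new rate took effect on October 14, 2016.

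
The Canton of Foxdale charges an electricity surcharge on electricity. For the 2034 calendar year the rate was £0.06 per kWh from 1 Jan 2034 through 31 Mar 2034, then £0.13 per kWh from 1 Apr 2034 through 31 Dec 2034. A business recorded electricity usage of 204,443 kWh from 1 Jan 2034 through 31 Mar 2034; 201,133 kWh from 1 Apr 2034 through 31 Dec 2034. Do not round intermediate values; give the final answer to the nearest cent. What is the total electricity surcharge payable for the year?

£38,413.87

1 Jan – 31 Mar 2034: 204,443 kWh at £0.06/kWh → £12,266.58
1 Apr – 31 Dec 2034: 201,133 kWh at £0.13/kWh → £26,147.29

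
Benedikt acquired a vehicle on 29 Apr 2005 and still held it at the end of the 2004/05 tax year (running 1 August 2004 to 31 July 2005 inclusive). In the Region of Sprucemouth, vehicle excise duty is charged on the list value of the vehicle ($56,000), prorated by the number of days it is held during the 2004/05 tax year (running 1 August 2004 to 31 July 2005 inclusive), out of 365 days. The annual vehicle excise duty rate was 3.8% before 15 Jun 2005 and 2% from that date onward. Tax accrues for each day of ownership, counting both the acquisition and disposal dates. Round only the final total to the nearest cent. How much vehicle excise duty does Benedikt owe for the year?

$418.24

29 Apr – 14 Jun 2005: 47 days at 3.8% → $56,000 × 3.8% × 47/365 = $274.0164
15 Jun – 31 Jul 2005: 47 days at 2% → $56,000 × 2% × 47/365 = $144.2192
Total = $418.2356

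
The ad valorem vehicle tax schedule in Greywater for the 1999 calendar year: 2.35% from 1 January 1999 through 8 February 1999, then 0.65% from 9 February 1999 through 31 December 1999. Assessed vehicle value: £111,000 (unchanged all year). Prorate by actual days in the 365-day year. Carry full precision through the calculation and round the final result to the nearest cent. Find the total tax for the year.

1 January – 8 February 1999: 39 days at 2.35% → £111,000 × 2.35% × 39/365 = £278.7164
9 February – 31 December 1999: 326 days at 0.65% → £111,000 × 0.65% × 326/365 = £644.4082
Total = £923.1247

£923.12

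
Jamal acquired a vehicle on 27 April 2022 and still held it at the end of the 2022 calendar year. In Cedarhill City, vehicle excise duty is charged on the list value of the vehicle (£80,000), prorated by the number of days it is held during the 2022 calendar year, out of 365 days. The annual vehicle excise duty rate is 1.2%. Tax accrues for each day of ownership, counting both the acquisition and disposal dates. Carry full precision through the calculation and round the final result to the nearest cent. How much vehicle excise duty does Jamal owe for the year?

£654.90

Days held (27 April – 31 December 2022): 249 out of 365
Tax = £80,000 × 1.2% × 249/365 = £654.9041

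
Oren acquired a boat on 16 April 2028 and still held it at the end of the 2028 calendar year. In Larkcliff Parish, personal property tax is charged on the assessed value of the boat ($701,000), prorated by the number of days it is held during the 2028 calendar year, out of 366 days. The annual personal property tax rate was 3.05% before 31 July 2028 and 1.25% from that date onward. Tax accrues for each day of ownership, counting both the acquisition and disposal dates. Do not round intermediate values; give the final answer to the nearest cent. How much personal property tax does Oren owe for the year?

$9,879.12

16 April – 30 July 2028: 106 days at 3.05% → $701,000 × 3.05% × 106/366 = $6,192.1667
31 July – 31 December 2028: 154 days at 1.25% → $701,000 × 1.25% × 154/366 = $3,686.9536
Total = $9,879.1202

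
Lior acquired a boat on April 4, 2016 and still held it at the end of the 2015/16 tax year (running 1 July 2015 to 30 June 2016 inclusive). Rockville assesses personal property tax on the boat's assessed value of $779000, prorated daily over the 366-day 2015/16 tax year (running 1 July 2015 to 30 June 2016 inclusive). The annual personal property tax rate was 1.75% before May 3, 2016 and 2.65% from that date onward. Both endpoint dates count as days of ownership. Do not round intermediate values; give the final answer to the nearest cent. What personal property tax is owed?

$4407.95

April 4 – May 2, 2016: 29 days at 1.75% → $779000 × 1.75% × 29/366 = $1080.1708
May 3 – June 30, 2016: 59 days at 2.65% → $779000 × 2.65% × 59/366 = $3327.7773
Total = $4407.9481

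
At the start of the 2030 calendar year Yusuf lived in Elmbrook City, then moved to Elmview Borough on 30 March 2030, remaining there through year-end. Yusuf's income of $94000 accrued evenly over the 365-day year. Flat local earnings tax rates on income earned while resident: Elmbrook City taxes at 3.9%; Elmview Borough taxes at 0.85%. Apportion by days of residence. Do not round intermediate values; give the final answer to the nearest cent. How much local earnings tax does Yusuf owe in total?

$1490.22

Elmbrook City, 1 January – 29 March 2030: 88 days → $94000 × 3.9% × 88/365 = $883.8575
Elmview Borough, 30 March – 31 December 2030: 277 days → $94000 × 0.85% × 277/365 = $606.3644
Total = $1490.2219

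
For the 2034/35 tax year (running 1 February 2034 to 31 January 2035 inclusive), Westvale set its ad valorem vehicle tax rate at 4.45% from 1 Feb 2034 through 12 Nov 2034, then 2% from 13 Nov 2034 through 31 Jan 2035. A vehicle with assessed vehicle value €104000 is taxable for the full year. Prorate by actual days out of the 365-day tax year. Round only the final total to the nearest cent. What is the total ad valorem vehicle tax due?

1 Feb – 12 Nov 2034: 285 days at 4.45% → €104000 × 4.45% × 285/365 = €3613.6438
13 Nov 2034 – 31 Jan 2035: 80 days at 2% → €104000 × 2% × 80/365 = €455.8904
Total = €4069.5342

€4069.53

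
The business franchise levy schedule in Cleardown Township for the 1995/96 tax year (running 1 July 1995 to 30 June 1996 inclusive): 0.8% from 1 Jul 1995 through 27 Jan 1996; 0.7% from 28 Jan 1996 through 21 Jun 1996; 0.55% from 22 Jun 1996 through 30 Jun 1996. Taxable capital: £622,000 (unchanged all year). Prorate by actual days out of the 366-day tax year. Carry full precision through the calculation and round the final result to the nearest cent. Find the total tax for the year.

£4,689.64

1 Jul 1995 – 27 Jan 1996: 211 days at 0.8% → £622,000 × 0.8% × 211/366 = £2,868.6776
28 Jan – 21 Jun 1996: 146 days at 0.7% → £622,000 × 0.7% × 146/366 = £1,736.8415
22 Jun – 30 Jun 1996: 9 days at 0.55% → £622,000 × 0.55% × 9/366 = £84.1230
Total = £4,689.6421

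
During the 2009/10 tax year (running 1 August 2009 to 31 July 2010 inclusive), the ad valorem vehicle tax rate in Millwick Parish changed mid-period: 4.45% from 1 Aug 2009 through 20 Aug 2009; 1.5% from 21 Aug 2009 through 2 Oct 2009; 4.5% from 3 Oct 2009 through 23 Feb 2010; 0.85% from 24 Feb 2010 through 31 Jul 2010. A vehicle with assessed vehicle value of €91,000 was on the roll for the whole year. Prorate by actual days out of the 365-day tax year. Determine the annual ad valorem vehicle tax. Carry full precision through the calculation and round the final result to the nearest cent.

€2,333.09

1 Aug – 20 Aug 2009: 20 days at 4.45% → €91,000 × 4.45% × 20/365 = €221.8904
21 Aug – 2 Oct 2009: 43 days at 1.5% → €91,000 × 1.5% × 43/365 = €160.8082
3 Oct 2009 – 23 Feb 2010: 144 days at 4.5% → €91,000 × 4.5% × 144/365 = €1,615.5616
24 Feb – 31 Jul 2010: 158 days at 0.85% → €91,000 × 0.85% × 158/365 = €334.8301
Total = €2,333.0904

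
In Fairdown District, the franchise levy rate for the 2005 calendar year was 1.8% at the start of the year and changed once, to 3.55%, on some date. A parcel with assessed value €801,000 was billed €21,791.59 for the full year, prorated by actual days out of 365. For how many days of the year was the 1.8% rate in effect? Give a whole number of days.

Let d = days at the first rate; then 365 − d days at the second rate.
€801,000 × [1.8%·d + 3.55%·(365−d)] / 365 = €21,791.59
Solving gives d = 173, so the new rate took effect on 23 June 2005.

173 days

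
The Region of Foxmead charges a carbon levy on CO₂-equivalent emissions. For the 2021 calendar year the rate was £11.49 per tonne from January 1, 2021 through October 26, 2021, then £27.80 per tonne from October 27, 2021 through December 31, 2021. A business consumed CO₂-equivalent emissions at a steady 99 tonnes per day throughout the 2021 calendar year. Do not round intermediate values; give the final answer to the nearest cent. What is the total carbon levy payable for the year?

January 1 – October 26, 2021: 299 days × 99 tonnes/day = 29,601 tonnes at £11.49/tonne → £340115.49
October 27 – December 31, 2021: 66 days × 99 tonnes/day = 6,534 tonnes at £27.80/tonne → £181645.20

£521760.69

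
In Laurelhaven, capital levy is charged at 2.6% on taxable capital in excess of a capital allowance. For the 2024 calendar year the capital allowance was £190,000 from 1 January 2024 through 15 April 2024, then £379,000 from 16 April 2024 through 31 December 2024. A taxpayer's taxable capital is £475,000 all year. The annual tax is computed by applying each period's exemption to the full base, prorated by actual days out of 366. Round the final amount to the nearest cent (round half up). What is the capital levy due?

1 January – 15 April 2024: 106 days, exemption £190,000 → (£475,000 − £190,000) × 2.6% × 106/366 = £2,146.0656
16 April – 31 December 2024: 260 days, exemption £379,000 → (£475,000 − £379,000) × 2.6% × 260/366 = £1,773.1148
Total = £3,919.1803

£3,919.18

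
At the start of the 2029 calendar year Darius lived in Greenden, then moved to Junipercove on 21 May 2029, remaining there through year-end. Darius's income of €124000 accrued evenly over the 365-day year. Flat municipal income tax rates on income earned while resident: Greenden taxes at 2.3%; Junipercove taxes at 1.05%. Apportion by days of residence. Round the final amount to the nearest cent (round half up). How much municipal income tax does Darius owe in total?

€1896.52

Greenden, 1 Jan – 20 May 2029: 140 days → €124000 × 2.3% × 140/365 = €1093.9178
Junipercove, 21 May – 31 Dec 2029: 225 days → €124000 × 1.05% × 225/365 = €802.6027
Total = €1896.5205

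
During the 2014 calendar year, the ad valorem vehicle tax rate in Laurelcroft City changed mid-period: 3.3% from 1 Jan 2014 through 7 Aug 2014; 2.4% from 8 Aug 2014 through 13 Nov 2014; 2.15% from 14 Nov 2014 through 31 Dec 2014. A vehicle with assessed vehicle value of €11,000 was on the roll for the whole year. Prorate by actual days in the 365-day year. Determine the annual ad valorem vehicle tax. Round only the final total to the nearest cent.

1 Jan – 7 Aug 2014: 219 days at 3.3% → €11,000 × 3.3% × 219/365 = €217.8000
8 Aug – 13 Nov 2014: 98 days at 2.4% → €11,000 × 2.4% × 98/365 = €70.8822
14 Nov – 31 Dec 2014: 48 days at 2.15% → €11,000 × 2.15% × 48/365 = €31.1014
Total = €319.7836

€319.78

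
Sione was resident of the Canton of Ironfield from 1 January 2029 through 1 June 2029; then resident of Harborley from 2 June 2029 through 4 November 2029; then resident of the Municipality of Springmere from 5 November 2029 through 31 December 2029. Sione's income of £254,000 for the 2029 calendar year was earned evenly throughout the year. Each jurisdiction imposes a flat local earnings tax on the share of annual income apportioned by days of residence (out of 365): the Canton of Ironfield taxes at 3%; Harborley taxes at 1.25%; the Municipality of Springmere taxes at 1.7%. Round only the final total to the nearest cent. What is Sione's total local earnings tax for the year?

The Canton of Ironfield, 1 January – 1 June 2029: 152 days → £254,000 × 3% × 152/365 = £3,173.2603
Harborley, 2 June – 4 November 2029: 156 days → £254,000 × 1.25% × 156/365 = £1,356.9863
The Municipality of Springmere, 5 November – 31 December 2029: 57 days → £254,000 × 1.7% × 57/365 = £674.3178
Total = £5,204.5644

£5,204.56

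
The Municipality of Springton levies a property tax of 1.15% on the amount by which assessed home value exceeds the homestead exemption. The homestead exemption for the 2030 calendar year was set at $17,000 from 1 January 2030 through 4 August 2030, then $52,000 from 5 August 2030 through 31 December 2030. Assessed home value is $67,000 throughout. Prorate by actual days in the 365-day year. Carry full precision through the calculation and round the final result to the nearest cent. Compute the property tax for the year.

$410.69

1 January – 4 August 2030: 216 days, exemption $17,000 → ($67,000 − $17,000) × 1.15% × 216/365 = $340.2740
5 August – 31 December 2030: 149 days, exemption $52,000 → ($67,000 − $52,000) × 1.15% × 149/365 = $70.4178
Total = $410.6918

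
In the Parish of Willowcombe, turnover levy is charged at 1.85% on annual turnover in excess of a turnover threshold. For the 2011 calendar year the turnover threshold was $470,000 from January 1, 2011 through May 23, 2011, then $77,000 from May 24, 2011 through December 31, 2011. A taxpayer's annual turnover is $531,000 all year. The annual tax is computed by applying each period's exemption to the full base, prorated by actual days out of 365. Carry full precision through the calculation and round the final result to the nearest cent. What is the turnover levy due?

January 1 – May 23, 2011: 143 days, exemption $470,000 → ($531,000 − $470,000) × 1.85% × 143/365 = $442.1247
May 24 – December 31, 2011: 222 days, exemption $77,000 → ($531,000 − $77,000) × 1.85% × 222/365 = $5,108.4329
Total = $5,550.5575

$5,550.56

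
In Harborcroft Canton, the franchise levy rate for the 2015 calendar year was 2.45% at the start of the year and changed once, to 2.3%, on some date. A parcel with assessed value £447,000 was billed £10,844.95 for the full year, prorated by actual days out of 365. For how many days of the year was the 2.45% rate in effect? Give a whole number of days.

307 days

Let d = days at the first rate; then 365 − d days at the second rate.
£447,000 × [2.45%·d + 2.3%·(365−d)] / 365 = £10,844.95
Solving gives d = 307, so the new rate took effect on 4 November 2015.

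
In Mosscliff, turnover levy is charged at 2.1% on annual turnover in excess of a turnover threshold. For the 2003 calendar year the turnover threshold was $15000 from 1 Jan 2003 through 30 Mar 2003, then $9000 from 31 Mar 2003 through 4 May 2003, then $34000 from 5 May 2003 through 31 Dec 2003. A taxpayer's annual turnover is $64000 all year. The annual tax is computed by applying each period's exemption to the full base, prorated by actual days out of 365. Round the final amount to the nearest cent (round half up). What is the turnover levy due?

1 Jan – 30 Mar 2003: 89 days, exemption $15000 → ($64000 − $15000) × 2.1% × 89/365 = $250.9068
31 Mar – 4 May 2003: 35 days, exemption $9000 → ($64000 − $9000) × 2.1% × 35/365 = $110.7534
5 May – 31 Dec 2003: 241 days, exemption $34000 → ($64000 − $34000) × 2.1% × 241/365 = $415.9726
Total = $777.6329

$777.63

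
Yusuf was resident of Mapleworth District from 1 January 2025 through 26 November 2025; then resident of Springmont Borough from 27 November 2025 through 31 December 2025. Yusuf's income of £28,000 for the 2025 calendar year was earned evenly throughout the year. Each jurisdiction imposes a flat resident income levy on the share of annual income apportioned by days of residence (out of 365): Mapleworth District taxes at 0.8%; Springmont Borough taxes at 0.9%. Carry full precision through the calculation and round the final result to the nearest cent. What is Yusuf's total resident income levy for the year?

Mapleworth District, 1 January – 26 November 2025: 330 days → £28,000 × 0.8% × 330/365 = £202.5205
Springmont Borough, 27 November – 31 December 2025: 35 days → £28,000 × 0.9% × 35/365 = £24.1644
Total = £226.6849

£226.68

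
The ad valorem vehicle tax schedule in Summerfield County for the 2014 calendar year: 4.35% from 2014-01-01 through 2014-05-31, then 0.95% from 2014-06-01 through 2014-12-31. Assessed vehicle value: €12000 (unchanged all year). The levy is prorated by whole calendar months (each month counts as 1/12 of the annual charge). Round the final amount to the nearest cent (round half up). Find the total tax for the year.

2014-01-01 to 2014-05-31: 5 months at 4.35% → €12000 × 4.35% × 5/12 = €217.5000
2014-06-01 to 2014-12-31: 7 months at 0.95% → €12000 × 0.95% × 7/12 = €66.5000
Total = €284.0000

€284.00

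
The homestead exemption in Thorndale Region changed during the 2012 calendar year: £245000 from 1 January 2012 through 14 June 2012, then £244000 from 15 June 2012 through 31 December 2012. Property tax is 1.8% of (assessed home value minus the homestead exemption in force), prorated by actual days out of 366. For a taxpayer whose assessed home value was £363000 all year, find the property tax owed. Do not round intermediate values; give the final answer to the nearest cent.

£2133.84

1 January – 14 June 2012: 166 days, exemption £245000 → (£363000 − £245000) × 1.8% × 166/366 = £963.3443
15 June – 31 December 2012: 200 days, exemption £244000 → (£363000 − £244000) × 1.8% × 200/366 = £1170.4918
Total = £2133.8361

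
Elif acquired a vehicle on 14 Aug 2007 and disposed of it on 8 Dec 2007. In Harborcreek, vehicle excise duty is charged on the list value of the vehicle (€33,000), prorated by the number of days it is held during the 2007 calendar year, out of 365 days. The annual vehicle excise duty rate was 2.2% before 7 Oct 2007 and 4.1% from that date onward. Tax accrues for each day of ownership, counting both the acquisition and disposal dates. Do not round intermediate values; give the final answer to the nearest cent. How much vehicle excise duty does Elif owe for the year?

€340.94

14 Aug – 6 Oct 2007: 54 days at 2.2% → €33,000 × 2.2% × 54/365 = €107.4082
7 Oct – 8 Dec 2007: 63 days at 4.1% → €33,000 × 4.1% × 63/365 = €233.5315
Total = €340.9397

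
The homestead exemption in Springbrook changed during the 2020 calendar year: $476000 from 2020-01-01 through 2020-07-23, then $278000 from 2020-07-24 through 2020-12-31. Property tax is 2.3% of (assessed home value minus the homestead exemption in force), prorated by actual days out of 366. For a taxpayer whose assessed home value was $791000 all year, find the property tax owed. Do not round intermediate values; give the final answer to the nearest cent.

2020-01-01 to 2020-07-23: 205 days, exemption $476000 → ($791000 − $476000) × 2.3% × 205/366 = $4057.9918
2020-07-24 to 2020-12-31: 161 days, exemption $278000 → ($791000 − $278000) × 2.3% × 161/366 = $5190.2705
Total = $9248.2623

$9248.26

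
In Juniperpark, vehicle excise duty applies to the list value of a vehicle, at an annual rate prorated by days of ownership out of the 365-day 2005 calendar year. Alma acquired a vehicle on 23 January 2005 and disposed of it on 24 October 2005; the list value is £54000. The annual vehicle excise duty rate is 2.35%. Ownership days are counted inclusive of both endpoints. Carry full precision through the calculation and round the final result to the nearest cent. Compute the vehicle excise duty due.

£956.10

Days held (23 January – 24 October 2005): 275 out of 365
Tax = £54000 × 2.35% × 275/365 = £956.0959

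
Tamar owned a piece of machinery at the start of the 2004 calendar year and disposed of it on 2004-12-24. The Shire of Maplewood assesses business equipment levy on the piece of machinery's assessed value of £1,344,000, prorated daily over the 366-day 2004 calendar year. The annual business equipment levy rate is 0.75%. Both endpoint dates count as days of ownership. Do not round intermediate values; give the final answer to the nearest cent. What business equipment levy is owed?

£9,887.21

Days held (2004-01-01 to 2004-12-24): 359 out of 366
Tax = £1,344,000 × 0.75% × 359/366 = £9,887.2131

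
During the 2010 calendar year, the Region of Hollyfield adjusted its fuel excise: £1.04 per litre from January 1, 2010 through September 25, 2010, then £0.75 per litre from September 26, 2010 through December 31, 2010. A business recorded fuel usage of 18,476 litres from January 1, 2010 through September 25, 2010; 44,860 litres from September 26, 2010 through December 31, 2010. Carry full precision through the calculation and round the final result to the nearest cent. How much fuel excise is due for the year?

January 1 – September 25, 2010: 18,476 litres at £1.04/litre → £19,215.04
September 26 – December 31, 2010: 44,860 litres at £0.75/litre → £33,645.00

£52,860.04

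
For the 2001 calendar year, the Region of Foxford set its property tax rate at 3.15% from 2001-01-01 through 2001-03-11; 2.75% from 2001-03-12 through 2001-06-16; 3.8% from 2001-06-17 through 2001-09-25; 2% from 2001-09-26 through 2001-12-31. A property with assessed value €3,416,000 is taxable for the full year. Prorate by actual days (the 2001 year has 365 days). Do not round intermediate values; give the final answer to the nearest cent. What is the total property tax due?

€99,677.01

2001-01-01 to 2001-03-11: 70 days at 3.15% → €3,416,000 × 3.15% × 70/365 = €20,636.3836
2001-03-12 to 2001-06-16: 97 days at 2.75% → €3,416,000 × 2.75% × 97/365 = €24,964.8767
2001-06-17 to 2001-09-25: 101 days at 3.8% → €3,416,000 × 3.8% × 101/365 = €35,919.4740
2001-09-26 to 2001-12-31: 97 days at 2% → €3,416,000 × 2% × 97/365 = €18,156.2740
Total = €99,677.0082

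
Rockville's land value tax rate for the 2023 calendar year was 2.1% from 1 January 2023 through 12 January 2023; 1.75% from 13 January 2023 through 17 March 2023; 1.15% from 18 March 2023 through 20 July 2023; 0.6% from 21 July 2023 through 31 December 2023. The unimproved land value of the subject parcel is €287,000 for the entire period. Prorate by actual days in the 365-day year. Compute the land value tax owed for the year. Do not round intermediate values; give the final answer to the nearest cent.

€2,982.83

1 January – 12 January 2023: 12 days at 2.1% → €287,000 × 2.1% × 12/365 = €198.1479
13 January – 17 March 2023: 64 days at 1.75% → €287,000 × 1.75% × 64/365 = €880.6575
18 March – 20 July 2023: 125 days at 1.15% → €287,000 × 1.15% × 125/365 = €1,130.3082
21 July – 31 December 2023: 164 days at 0.6% → €287,000 × 0.6% × 164/365 = €773.7205
Total = €2,982.8342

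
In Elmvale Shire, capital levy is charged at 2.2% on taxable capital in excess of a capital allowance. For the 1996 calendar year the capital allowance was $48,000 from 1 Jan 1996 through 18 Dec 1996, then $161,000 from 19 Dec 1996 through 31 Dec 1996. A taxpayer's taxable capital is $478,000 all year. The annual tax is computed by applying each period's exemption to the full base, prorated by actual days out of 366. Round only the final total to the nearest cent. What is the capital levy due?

$9,371.70

1 Jan – 18 Dec 1996: 353 days, exemption $48,000 → ($478,000 − $48,000) × 2.2% × 353/366 = $9,123.9891
19 Dec – 31 Dec 1996: 13 days, exemption $161,000 → ($478,000 − $161,000) × 2.2% × 13/366 = $247.7104
Total = $9,371.6995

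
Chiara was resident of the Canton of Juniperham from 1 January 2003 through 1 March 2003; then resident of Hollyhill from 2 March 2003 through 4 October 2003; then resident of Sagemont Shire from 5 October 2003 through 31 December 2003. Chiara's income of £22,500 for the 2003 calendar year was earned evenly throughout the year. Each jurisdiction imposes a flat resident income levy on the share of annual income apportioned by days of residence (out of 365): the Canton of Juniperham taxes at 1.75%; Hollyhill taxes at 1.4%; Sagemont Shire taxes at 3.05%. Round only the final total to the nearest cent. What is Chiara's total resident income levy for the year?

The Canton of Juniperham, 1 January – 1 March 2003: 60 days → £22,500 × 1.75% × 60/365 = £64.7260
Hollyhill, 2 March – 4 October 2003: 217 days → £22,500 × 1.4% × 217/365 = £187.2740
Sagemont Shire, 5 October – 31 December 2003: 88 days → £22,500 × 3.05% × 88/365 = £165.4521
Total = £417.4521

£417.45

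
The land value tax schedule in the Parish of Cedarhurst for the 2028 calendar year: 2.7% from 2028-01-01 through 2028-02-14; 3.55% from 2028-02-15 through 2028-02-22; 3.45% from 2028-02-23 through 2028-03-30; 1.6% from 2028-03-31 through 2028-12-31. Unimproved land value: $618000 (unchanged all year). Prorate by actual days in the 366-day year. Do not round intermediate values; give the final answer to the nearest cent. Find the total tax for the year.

2028-01-01 to 2028-02-14: 45 days at 2.7% → $618000 × 2.7% × 45/366 = $2051.5574
2028-02-15 to 2028-02-22: 8 days at 3.55% → $618000 × 3.55% × 8/366 = $479.5410
2028-02-23 to 2028-03-30: 37 days at 3.45% → $618000 × 3.45% × 37/366 = $2155.4016
2028-03-31 to 2028-12-31: 276 days at 1.6% → $618000 × 1.6% × 276/366 = $7456.5246
Total = $12143.0246

$12143.02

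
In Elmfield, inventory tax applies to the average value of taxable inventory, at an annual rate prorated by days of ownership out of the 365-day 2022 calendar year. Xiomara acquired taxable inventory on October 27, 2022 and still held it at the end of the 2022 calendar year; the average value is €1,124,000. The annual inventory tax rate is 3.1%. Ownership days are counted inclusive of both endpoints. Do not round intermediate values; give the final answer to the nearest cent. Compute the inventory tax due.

Days held (October 27 – December 31, 2022): 66 out of 365
Tax = €1,124,000 × 3.1% × 66/365 = €6,300.5589

€6,300.56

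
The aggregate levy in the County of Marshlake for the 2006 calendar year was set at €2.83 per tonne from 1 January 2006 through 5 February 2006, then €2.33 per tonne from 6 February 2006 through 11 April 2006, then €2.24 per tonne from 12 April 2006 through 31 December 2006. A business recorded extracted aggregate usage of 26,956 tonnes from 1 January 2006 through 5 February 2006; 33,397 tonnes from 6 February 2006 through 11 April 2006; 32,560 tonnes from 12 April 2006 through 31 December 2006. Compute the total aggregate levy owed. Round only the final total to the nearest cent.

€227,034.89

1 January – 5 February 2006: 26,956 tonnes at €2.83/tonne → €76,285.48
6 February – 11 April 2006: 33,397 tonnes at €2.33/tonne → €77,815.01
12 April – 31 December 2006: 32,560 tonnes at €2.24/tonne → €72,934.40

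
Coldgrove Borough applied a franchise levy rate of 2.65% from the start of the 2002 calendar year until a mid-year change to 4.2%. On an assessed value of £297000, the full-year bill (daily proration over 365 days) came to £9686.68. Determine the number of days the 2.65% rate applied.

221 days

Let d = days at the first rate; then 365 − d days at the second rate.
£297000 × [2.65%·d + 4.2%·(365−d)] / 365 = £9686.68
Solving gives d = 221, so the new rate took effect on 10 August 2002.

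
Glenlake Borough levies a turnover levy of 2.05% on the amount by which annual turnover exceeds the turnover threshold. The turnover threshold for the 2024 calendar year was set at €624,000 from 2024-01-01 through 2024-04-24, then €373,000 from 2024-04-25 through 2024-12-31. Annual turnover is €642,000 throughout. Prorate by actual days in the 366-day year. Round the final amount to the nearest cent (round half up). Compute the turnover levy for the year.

2024-01-01 to 2024-04-24: 115 days, exemption €624,000 → (€642,000 − €624,000) × 2.05% × 115/366 = €115.9426
2024-04-25 to 2024-12-31: 251 days, exemption €373,000 → (€642,000 − €373,000) × 2.05% × 251/366 = €3,781.8019
Total = €3,897.7445

€3,897.74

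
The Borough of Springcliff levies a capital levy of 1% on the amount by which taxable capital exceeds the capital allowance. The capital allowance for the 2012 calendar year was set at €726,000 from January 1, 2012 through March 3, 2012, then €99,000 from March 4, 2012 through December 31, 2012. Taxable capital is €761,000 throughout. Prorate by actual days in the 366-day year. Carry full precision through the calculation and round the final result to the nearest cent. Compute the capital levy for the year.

January 1 – March 3, 2012: 63 days, exemption €726,000 → (€761,000 − €726,000) × 1% × 63/366 = €60.2459
March 4 – December 31, 2012: 303 days, exemption €99,000 → (€761,000 − €99,000) × 1% × 303/366 = €5,480.4918
Total = €5,540.7377

€5,540.74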